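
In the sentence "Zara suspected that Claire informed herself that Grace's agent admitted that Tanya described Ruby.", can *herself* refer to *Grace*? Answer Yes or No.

No

*herself* is a reflexive; Principle A requires it to be bound within its binding domain — the clause headed by 'informed'.
— Grace: possessor inside the subject DP of the clause headed by 'admitted'; does not c-command the reflexive — cannot bind it (Principle A).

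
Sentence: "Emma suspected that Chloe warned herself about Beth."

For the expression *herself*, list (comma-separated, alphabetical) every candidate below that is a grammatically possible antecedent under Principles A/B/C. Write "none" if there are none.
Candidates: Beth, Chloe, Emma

*herself* is a reflexive; Principle A requires it to be bound within its binding domain — the clause headed by 'warned'.
— Beth: second object of the clause headed by 'warned'; does not c-command the reflexive — cannot bind it (Principle A).
— Chloe: subject of the clause headed by 'warned'; c-commands the reflexive within its binding domain — allowed (Principle A).
— Emma: subject of the matrix clause; c-commands the reflexive but lies outside its binding domain — cannot bind it (Principle A).

Chloe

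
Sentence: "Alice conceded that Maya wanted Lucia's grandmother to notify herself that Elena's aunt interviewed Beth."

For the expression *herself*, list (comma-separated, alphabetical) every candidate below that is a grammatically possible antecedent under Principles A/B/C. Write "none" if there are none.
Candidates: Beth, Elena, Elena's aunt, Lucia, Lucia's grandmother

Lucia's grandmother

*herself* is a reflexive; Principle A requires it to be bound within its binding domain — the clause headed by 'notify'.
— Beth: object of the clause headed by 'interviewed'; does not c-command the reflexive — cannot bind it (Principle A).
— Elena: possessor inside the subject DP of the clause headed by 'interviewed'; does not c-command the reflexive — cannot bind it (Principle A).
— Elena's aunt: subject of the clause headed by 'interviewed'; does not c-command the reflexive — cannot bind it (Principle A).
— Lucia: possessor inside the subject DP of the clause headed by 'notify'; does not c-command the reflexive — cannot bind it (Principle A).
— Lucia's grandmother: subject of the clause headed by 'notify'; c-commands the reflexive within its binding domain — allowed (Principle A).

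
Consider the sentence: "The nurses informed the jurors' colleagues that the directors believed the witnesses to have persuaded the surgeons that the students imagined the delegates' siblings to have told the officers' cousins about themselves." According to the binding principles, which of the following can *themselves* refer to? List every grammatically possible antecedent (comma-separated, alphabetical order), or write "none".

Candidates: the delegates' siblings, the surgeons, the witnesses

the delegates' siblings

*themselves* is a reflexive; Principle A requires it to be bound within its binding domain — the clause headed by 'told'.
— the delegates' siblings: subject of the clause headed by 'told'; c-commands the reflexive within its binding domain — allowed (Principle A).
— the surgeons: object of the clause headed by 'persuaded'; c-commands the reflexive but lies outside its binding domain — cannot bind it (Principle A).
— the witnesses: subject of the clause headed by 'persuaded'; c-commands the reflexive but lies outside its binding domain — cannot bind it (Principle A).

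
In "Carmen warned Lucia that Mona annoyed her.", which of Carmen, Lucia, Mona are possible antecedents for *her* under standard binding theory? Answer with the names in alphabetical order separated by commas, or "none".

*her* is a pronoun; Principle B requires it to be free in its binding domain — the clause headed by 'annoyed'.
— Carmen: subject of the matrix clause; c-commands the pronoun but lies outside its binding domain — allowed.
— Lucia: object of the matrix clause; c-commands the pronoun but lies outside its binding domain — allowed.
— Mona: subject of the clause headed by 'annoyed'; c-commands the pronoun within its binding domain — blocked (Principle B).

Carmen, Lucia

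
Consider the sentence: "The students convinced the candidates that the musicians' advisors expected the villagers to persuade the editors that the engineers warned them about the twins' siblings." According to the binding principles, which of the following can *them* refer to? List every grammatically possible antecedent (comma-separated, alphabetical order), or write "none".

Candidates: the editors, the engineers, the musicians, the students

the editors, the musicians, the students

*them* is a pronoun; Principle B requires it to be free in its binding domain — the clause headed by 'warned'.
— the editors: object of the clause headed by 'persuade'; c-commands the pronoun but lies outside its binding domain — allowed.
— the engineers: subject of the clause headed by 'warned'; c-commands the pronoun within its binding domain — blocked (Principle B).
— the musicians: possessor inside the subject DP of the clause headed by 'expected'; does not c-command the pronoun — Principle B does not apply; allowed.
— the students: subject of the matrix clause; c-commands the pronoun but lies outside its binding domain — allowed.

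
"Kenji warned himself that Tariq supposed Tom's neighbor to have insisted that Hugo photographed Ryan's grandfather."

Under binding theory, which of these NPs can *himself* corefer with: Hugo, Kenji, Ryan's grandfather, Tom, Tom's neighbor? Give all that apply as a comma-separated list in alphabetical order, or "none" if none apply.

Kenji

*himself* is a reflexive; Principle A requires it to be bound within its binding domain — the matrix clause.
— Hugo: subject of the clause headed by 'photographed'; does not c-command the reflexive — cannot bind it (Principle A).
— Kenji: subject of the matrix clause; c-commands the reflexive within its binding domain — allowed (Principle A).
— Ryan's grandfather: object of the clause headed by 'photographed'; does not c-command the reflexive — cannot bind it (Principle A).
— Tom: possessor inside the subject DP of the clause headed by 'insisted'; does not c-command the reflexive — cannot bind it (Principle A).
— Tom's neighbor: subject of the clause headed by 'insisted'; does not c-command the reflexive — cannot bind it (Principle A).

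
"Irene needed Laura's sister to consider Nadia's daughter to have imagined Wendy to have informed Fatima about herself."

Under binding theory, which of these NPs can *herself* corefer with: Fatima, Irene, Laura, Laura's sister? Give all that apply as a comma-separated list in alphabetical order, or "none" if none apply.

Fatima

*herself* is a reflexive; Principle A requires it to be bound within its binding domain — the clause headed by 'informed'.
— Fatima: object of the clause headed by 'informed'; c-commands the reflexive within its binding domain — allowed (Principle A).
— Irene: subject of the matrix clause; c-commands the reflexive but lies outside its binding domain — cannot bind it (Principle A).
— Laura: possessor inside the subject DP of the clause headed by 'consider'; does not c-command the reflexive — cannot bind it (Principle A).
— Laura's sister: subject of the clause headed by 'consider'; c-commands the reflexive but lies outside its binding domain — cannot bind it (Principle A).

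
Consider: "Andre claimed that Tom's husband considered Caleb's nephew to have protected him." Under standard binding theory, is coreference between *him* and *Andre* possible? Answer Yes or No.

*Andre* is an R-expression; Principle C requires it to be free (not bound by any c-commanding expression).
— him: object of the clause headed by 'protected'; the pronoun does not c-command the R-expression — coreference allowed.

Yes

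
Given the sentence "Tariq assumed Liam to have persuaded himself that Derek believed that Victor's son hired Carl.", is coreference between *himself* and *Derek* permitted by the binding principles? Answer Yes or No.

*himself* is a reflexive; Principle A requires it to be bound within its binding domain — the clause headed by 'persuaded'.
— Derek: subject of the clause headed by 'believed'; does not c-command the reflexive — cannot bind it (Principle A).

No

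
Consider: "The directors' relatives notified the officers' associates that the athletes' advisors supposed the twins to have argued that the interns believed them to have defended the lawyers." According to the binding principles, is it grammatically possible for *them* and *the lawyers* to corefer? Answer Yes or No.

*them* is a pronoun; Principle B requires it to be free in its binding domain — the clause headed by 'believed'.
— the lawyers: object of the clause headed by 'defended'; is c-commanded by the pronoun; coreference would bind this R-expression — blocked (Principle C).

No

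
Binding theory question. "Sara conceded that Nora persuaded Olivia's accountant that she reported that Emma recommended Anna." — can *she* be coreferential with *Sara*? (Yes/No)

Yes

*she* is a pronoun; Principle B requires it to be free in its binding domain — the clause headed by 'reported'.
— Sara: subject of the matrix clause; c-commands the pronoun but lies outside its binding domain — allowed.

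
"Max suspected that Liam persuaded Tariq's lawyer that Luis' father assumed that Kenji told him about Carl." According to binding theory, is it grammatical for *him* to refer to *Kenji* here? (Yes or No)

No

*Kenji* is an R-expression; Principle C requires it to be free (not bound by any c-commanding expression).
— him: object of the clause headed by 'told'; the R-expression locally c-commands the pronoun — coreference blocked (Principle B on the pronoun).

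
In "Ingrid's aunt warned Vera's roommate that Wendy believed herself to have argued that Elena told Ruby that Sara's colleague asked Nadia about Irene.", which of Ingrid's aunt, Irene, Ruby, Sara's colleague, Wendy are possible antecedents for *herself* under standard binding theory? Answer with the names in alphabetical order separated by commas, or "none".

Wendy

*herself* is a reflexive; Principle A requires it to be bound within its binding domain — the clause headed by 'believed'.
— Ingrid's aunt: subject of the matrix clause; c-commands the reflexive but lies outside its binding domain — cannot bind it (Principle A).
— Irene: second object of the clause headed by 'asked'; does not c-command the reflexive — cannot bind it (Principle A).
— Ruby: object of the clause headed by 'told'; does not c-command the reflexive — cannot bind it (Principle A).
— Sara's colleague: subject of the clause headed by 'asked'; does not c-command the reflexive — cannot bind it (Principle A).
— Wendy: subject of the clause headed by 'believed'; c-commands the reflexive within its binding domain — allowed (Principle A).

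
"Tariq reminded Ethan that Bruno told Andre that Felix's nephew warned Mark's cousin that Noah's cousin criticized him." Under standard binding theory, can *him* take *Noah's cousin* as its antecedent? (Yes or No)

*him* is a pronoun; Principle B requires it to be free in its binding domain — the clause headed by 'criticized'.
— Noah's cousin: subject of the clause headed by 'criticized'; c-commands the pronoun within its binding domain — blocked (Principle B).

No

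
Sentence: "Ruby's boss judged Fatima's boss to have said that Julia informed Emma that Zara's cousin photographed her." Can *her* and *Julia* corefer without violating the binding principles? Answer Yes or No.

*Julia* is an R-expression; Principle C requires it to be free (not bound by any c-commanding expression).
— her: object of the clause headed by 'photographed'; the pronoun does not c-command the R-expression — coreference allowed.

Yes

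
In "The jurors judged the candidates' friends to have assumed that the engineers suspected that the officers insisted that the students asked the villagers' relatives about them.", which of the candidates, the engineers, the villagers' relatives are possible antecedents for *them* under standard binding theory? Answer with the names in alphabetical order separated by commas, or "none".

*them* is a pronoun; Principle B requires it to be free in its binding domain — the clause headed by 'asked'.
— the candidates: possessor inside the subject DP of the clause headed by 'assumed'; does not c-command the pronoun — Principle B does not apply; allowed.
— the engineers: subject of the clause headed by 'suspected'; c-commands the pronoun but lies outside its binding domain — allowed.
— the villagers' relatives: object of the clause headed by 'asked'; c-commands the pronoun within its binding domain — blocked (Principle B).

the candidates, the engineers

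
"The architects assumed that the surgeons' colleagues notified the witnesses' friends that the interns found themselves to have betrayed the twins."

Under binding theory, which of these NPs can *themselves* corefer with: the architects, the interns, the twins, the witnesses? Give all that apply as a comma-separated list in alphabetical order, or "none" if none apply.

*themselves* is a reflexive; Principle A requires it to be bound within its binding domain — the clause headed by 'found'.
— the architects: subject of the matrix clause; c-commands the reflexive but lies outside its binding domain — cannot bind it (Principle A).
— the interns: subject of the clause headed by 'found'; c-commands the reflexive within its binding domain — allowed (Principle A).
— the twins: object of the clause headed by 'betrayed'; does not c-command the reflexive — cannot bind it (Principle A).
— the witnesses: possessor inside the object DP of the clause headed by 'notified'; does not c-command the reflexive — cannot bind it (Principle A).

the interns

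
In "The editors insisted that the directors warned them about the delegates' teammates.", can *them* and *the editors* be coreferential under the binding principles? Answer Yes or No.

*the editors* is an R-expression; Principle C requires it to be free (not bound by any c-commanding expression).
— them: object of the clause headed by 'warned'; the pronoun does not c-command the R-expression — coreference allowed.

Yes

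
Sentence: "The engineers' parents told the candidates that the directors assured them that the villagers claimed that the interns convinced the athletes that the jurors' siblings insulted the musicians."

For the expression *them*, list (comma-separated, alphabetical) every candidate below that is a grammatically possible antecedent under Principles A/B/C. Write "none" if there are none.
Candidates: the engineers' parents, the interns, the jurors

the engineers' parents

*them* is a pronoun; Principle B requires it to be free in its binding domain — the clause headed by 'assured'.
— the engineers' parents: subject of the matrix clause; c-commands the pronoun but lies outside its binding domain — allowed.
— the interns: subject of the clause headed by 'convinced'; is c-commanded by the pronoun; coreference would bind this R-expression — blocked (Principle C).
— the jurors: possessor inside the subject DP of the clause headed by 'insulted'; is c-commanded by the pronoun; coreference would bind this R-expression — blocked (Principle C).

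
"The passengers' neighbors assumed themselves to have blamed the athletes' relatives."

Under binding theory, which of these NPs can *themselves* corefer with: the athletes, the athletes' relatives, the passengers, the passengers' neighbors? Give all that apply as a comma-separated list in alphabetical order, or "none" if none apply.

*themselves* is a reflexive; Principle A requires it to be bound within its binding domain — the matrix clause.
— the athletes: possessor inside the object DP of the clause headed by 'blamed'; does not c-command the reflexive — cannot bind it (Principle A).
— the athletes' relatives: object of the clause headed by 'blamed'; does not c-command the reflexive — cannot bind it (Principle A).
— the passengers: possessor inside the subject DP of the matrix clause; does not c-command the reflexive — cannot bind it (Principle A).
— the passengers' neighbors: subject of the matrix clause; c-commands the reflexive within its binding domain — allowed (Principle A).

the passengers' neighbors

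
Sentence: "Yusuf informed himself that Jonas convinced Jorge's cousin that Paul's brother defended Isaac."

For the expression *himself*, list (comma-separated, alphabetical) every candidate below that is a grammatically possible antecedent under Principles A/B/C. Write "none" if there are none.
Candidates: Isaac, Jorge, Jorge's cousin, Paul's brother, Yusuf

Yusuf

*himself* is a reflexive; Principle A requires it to be bound within its binding domain — the matrix clause.
— Isaac: object of the clause headed by 'defended'; does not c-command the reflexive — cannot bind it (Principle A).
— Jorge: possessor inside the object DP of the clause headed by 'convinced'; does not c-command the reflexive — cannot bind it (Principle A).
— Jorge's cousin: object of the clause headed by 'convinced'; does not c-command the reflexive — cannot bind it (Principle A).
— Paul's brother: subject of the clause headed by 'defended'; does not c-command the reflexive — cannot bind it (Principle A).
— Yusuf: subject of the matrix clause; c-commands the reflexive within its binding domain — allowed (Principle A).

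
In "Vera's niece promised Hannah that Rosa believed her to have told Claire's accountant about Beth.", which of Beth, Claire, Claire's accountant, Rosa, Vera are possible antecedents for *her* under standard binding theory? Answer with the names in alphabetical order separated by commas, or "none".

Vera

*her* is a pronoun; Principle B requires it to be free in its binding domain — the clause headed by 'believed'.
— Beth: second object of the clause headed by 'told'; is c-commanded by the pronoun; coreference would bind this R-expression — blocked (Principle C).
— Claire: possessor inside the object DP of the clause headed by 'told'; is c-commanded by the pronoun; coreference would bind this R-expression — blocked (Principle C).
— Claire's accountant: object of the clause headed by 'told'; is c-commanded by the pronoun; coreference would bind this R-expression — blocked (Principle C).
— Rosa: subject of the clause headed by 'believed'; c-commands the pronoun within its binding domain — blocked (Principle B).
— Vera: possessor inside the subject DP of the matrix clause; does not c-command the pronoun — Principle B does not apply; allowed.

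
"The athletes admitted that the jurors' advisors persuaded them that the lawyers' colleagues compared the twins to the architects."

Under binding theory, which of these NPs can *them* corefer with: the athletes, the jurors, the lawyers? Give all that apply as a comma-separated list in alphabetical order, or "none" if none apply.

the athletes, the jurors

*them* is a pronoun; Principle B requires it to be free in its binding domain — the clause headed by 'persuaded'.
— the athletes: subject of the matrix clause; c-commands the pronoun but lies outside its binding domain — allowed.
— the jurors: possessor inside the subject DP of the clause headed by 'persuaded'; does not c-command the pronoun — Principle B does not apply; allowed.
— the lawyers: possessor inside the subject DP of the clause headed by 'compared'; is c-commanded by the pronoun; coreference would bind this R-expression — blocked (Principle C).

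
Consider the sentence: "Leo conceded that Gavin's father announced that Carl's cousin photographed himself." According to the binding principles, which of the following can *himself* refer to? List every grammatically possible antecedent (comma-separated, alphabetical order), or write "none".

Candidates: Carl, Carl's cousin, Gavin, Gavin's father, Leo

*himself* is a reflexive; Principle A requires it to be bound within its binding domain — the clause headed by 'photographed'.
— Carl: possessor inside the subject DP of the clause headed by 'photographed'; does not c-command the reflexive — cannot bind it (Principle A).
— Carl's cousin: subject of the clause headed by 'photographed'; c-commands the reflexive within its binding domain — allowed (Principle A).
— Gavin: possessor inside the subject DP of the clause headed by 'announced'; does not c-command the reflexive — cannot bind it (Principle A).
— Gavin's father: subject of the clause headed by 'announced'; c-commands the reflexive but lies outside its binding domain — cannot bind it (Principle A).
— Leo: subject of the matrix clause; c-commands the reflexive but lies outside its binding domain — cannot bind it (Principle A).

Carl's cousin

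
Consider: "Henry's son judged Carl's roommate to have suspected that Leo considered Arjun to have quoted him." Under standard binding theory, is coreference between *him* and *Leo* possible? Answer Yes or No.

Yes

*Leo* is an R-expression; Principle C requires it to be free (not bound by any c-commanding expression).
— him: object of the clause headed by 'quoted'; the pronoun does not c-command the R-expression — coreference allowed.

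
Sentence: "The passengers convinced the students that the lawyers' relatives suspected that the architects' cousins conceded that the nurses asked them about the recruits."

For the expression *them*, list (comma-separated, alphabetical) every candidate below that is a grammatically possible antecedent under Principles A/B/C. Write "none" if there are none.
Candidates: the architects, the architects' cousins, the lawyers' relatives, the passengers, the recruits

*them* is a pronoun; Principle B requires it to be free in its binding domain — the clause headed by 'asked'.
— the architects: possessor inside the subject DP of the clause headed by 'conceded'; does not c-command the pronoun — Principle B does not apply; allowed.
— the architects' cousins: subject of the clause headed by 'conceded'; c-commands the pronoun but lies outside its binding domain — allowed.
— the lawyers' relatives: subject of the clause headed by 'suspected'; c-commands the pronoun but lies outside its binding domain — allowed.
— the passengers: subject of the matrix clause; c-commands the pronoun but lies outside its binding domain — allowed.
— the recruits: second object of the clause headed by 'asked'; is c-commanded by the pronoun; coreference would bind this R-expression — blocked (Principle C).

the architects, the architects' cousins, the lawyers' relatives, the passengers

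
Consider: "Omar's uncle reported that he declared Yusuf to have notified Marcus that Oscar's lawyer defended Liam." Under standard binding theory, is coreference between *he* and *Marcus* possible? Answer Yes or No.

No

*Marcus* is an R-expression; Principle C requires it to be free (not bound by any c-commanding expression).
— he: subject of the clause headed by 'declared'; the pronoun c-commands the R-expression — coreference blocked (Principle C).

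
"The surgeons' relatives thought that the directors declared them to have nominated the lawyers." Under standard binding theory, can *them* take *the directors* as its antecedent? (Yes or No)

No

*them* is a pronoun; Principle B requires it to be free in its binding domain — the clause headed by 'declared'.
— the directors: subject of the clause headed by 'declared'; c-commands the pronoun within its binding domain — blocked (Principle B).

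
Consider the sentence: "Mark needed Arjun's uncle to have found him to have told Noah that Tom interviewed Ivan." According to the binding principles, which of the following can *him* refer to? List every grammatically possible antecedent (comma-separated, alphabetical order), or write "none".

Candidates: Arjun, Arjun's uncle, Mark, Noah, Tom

*him* is a pronoun; Principle B requires it to be free in its binding domain — the clause headed by 'found'.
— Arjun: possessor inside the subject DP of the clause headed by 'found'; does not c-command the pronoun — Principle B does not apply; allowed.
— Arjun's uncle: subject of the clause headed by 'found'; c-commands the pronoun within its binding domain — blocked (Principle B).
— Mark: subject of the matrix clause; c-commands the pronoun but lies outside its binding domain — allowed.
— Noah: object of the clause headed by 'told'; is c-commanded by the pronoun; coreference would bind this R-expression — blocked (Principle C).
— Tom: subject of the clause headed by 'interviewed'; is c-commanded by the pronoun; coreference would bind this R-expression — blocked (Principle C).

Arjun, Mark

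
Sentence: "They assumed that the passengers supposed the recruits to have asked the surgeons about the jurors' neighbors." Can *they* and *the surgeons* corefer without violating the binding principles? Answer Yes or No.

No

*the surgeons* is an R-expression; Principle C requires it to be free (not bound by any c-commanding expression).
— they: subject of the matrix clause; the pronoun c-commands the R-expression — coreference blocked (Principle C).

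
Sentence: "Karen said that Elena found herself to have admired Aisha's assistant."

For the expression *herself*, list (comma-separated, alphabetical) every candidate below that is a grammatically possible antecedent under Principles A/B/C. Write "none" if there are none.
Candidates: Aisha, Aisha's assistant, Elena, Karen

*herself* is a reflexive; Principle A requires it to be bound within its binding domain — the clause headed by 'found'.
— Aisha: possessor inside the object DP of the clause headed by 'admired'; does not c-command the reflexive — cannot bind it (Principle A).
— Aisha's assistant: object of the clause headed by 'admired'; does not c-command the reflexive — cannot bind it (Principle A).
— Elena: subject of the clause headed by 'found'; c-commands the reflexive within its binding domain — allowed (Principle A).
— Karen: subject of the matrix clause; c-commands the reflexive but lies outside its binding domain — cannot bind it (Principle A).

Elena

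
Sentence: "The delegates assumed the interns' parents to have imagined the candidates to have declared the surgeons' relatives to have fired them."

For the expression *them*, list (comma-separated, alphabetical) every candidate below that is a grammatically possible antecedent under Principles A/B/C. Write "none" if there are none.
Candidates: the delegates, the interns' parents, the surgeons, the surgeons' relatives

*them* is a pronoun; Principle B requires it to be free in its binding domain — the clause headed by 'fired'.
— the delegates: subject of the matrix clause; c-commands the pronoun but lies outside its binding domain — allowed.
— the interns' parents: subject of the clause headed by 'imagined'; c-commands the pronoun but lies outside its binding domain — allowed.
— the surgeons: possessor inside the subject DP of the clause headed by 'fired'; does not c-command the pronoun — Principle B does not apply; allowed.
— the surgeons' relatives: subject of the clause headed by 'fired'; c-commands the pronoun within its binding domain — blocked (Principle B).

the delegates, the interns' parents, the surgeons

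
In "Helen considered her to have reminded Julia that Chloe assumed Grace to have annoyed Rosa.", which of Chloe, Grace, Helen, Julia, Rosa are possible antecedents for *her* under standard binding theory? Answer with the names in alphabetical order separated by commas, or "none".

*her* is a pronoun; Principle B requires it to be free in its binding domain — the matrix clause.
— Chloe: subject of the clause headed by 'assumed'; is c-commanded by the pronoun; coreference would bind this R-expression — blocked (Principle C).
— Grace: subject of the clause headed by 'annoyed'; is c-commanded by the pronoun; coreference would bind this R-expression — blocked (Principle C).
— Helen: subject of the matrix clause; c-commands the pronoun within its binding domain — blocked (Principle B).
— Julia: object of the clause headed by 'reminded'; is c-commanded by the pronoun; coreference would bind this R-expression — blocked (Principle C).
— Rosa: object of the clause headed by 'annoyed'; is c-commanded by the pronoun; coreference would bind this R-expression — blocked (Principle C).

none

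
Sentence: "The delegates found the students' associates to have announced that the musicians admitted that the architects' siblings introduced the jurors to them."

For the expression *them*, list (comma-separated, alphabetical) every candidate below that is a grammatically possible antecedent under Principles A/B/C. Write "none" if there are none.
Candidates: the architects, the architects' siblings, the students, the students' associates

the architects, the students, the students' associates

*them* is a pronoun; Principle B requires it to be free in its binding domain — the clause headed by 'introduced'.
— the architects: possessor inside the subject DP of the clause headed by 'introduced'; does not c-command the pronoun — Principle B does not apply; allowed.
— the architects' siblings: subject of the clause headed by 'introduced'; c-commands the pronoun within its binding domain — blocked (Principle B).
— the students: possessor inside the subject DP of the clause headed by 'announced'; does not c-command the pronoun — Principle B does not apply; allowed.
— the students' associates: subject of the clause headed by 'announced'; c-commands the pronoun but lies outside its binding domain — allowed.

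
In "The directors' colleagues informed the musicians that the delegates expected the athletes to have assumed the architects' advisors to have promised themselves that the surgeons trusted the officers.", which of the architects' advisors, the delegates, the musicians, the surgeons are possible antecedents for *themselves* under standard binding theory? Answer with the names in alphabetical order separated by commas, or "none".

the architects' advisors

*themselves* is a reflexive; Principle A requires it to be bound within its binding domain — the clause headed by 'promised'.
— the architects' advisors: subject of the clause headed by 'promised'; c-commands the reflexive within its binding domain — allowed (Principle A).
— the delegates: subject of the clause headed by 'expected'; c-commands the reflexive but lies outside its binding domain — cannot bind it (Principle A).
— the musicians: object of the matrix clause; c-commands the reflexive but lies outside its binding domain — cannot bind it (Principle A).
— the surgeons: subject of the clause headed by 'trusted'; does not c-command the reflexive — cannot bind it (Principle A).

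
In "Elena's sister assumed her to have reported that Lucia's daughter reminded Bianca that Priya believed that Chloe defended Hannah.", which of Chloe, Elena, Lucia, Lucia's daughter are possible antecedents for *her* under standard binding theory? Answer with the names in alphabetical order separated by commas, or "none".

*her* is a pronoun; Principle B requires it to be free in its binding domain — the matrix clause.
— Chloe: subject of the clause headed by 'defended'; is c-commanded by the pronoun; coreference would bind this R-expression — blocked (Principle C).
— Elena: possessor inside the subject DP of the matrix clause; does not c-command the pronoun — Principle B does not apply; allowed.
— Lucia: possessor inside the subject DP of the clause headed by 'reminded'; is c-commanded by the pronoun; coreference would bind this R-expression — blocked (Principle C).
— Lucia's daughter: subject of the clause headed by 'reminded'; is c-commanded by the pronoun; coreference would bind this R-expression — blocked (Principle C).

Elena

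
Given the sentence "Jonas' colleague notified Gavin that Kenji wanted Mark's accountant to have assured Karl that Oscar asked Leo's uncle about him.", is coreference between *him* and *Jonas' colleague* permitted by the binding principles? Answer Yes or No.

*him* is a pronoun; Principle B requires it to be free in its binding domain — the clause headed by 'asked'.
— Jonas' colleague: subject of the matrix clause; c-commands the pronoun but lies outside its binding domain — allowed.

Yes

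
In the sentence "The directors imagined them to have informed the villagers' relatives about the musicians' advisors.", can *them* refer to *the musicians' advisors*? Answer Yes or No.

No

*them* is a pronoun; Principle B requires it to be free in its binding domain — the matrix clause.
— the musicians' advisors: second object of the clause headed by 'informed'; is c-commanded by the pronoun; coreference would bind this R-expression — blocked (Principle C).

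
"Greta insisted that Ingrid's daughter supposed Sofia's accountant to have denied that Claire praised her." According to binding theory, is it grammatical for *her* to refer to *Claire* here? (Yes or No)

No

*Claire* is an R-expression; Principle C requires it to be free (not bound by any c-commanding expression).
— her: object of the clause headed by 'praised'; the R-expression locally c-commands the pronoun — coreference blocked (Principle B on the pronoun).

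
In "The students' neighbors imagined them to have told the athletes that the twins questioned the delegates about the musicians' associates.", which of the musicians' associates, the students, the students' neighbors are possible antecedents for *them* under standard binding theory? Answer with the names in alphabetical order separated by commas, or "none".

the students

*them* is a pronoun; Principle B requires it to be free in its binding domain — the matrix clause.
— the musicians' associates: second object of the clause headed by 'questioned'; is c-commanded by the pronoun; coreference would bind this R-expression — blocked (Principle C).
— the students: possessor inside the subject DP of the matrix clause; does not c-command the pronoun — Principle B does not apply; allowed.
— the students' neighbors: subject of the matrix clause; c-commands the pronoun within its binding domain — blocked (Principle B).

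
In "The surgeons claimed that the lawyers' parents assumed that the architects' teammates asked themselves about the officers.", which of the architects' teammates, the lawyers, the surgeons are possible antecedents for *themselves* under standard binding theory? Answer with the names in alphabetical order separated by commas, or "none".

*themselves* is a reflexive; Principle A requires it to be bound within its binding domain — the clause headed by 'asked'.
— the architects' teammates: subject of the clause headed by 'asked'; c-commands the reflexive within its binding domain — allowed (Principle A).
— the lawyers: possessor inside the subject DP of the clause headed by 'assumed'; does not c-command the reflexive — cannot bind it (Principle A).
— the surgeons: subject of the matrix clause; c-commands the reflexive but lies outside its binding domain — cannot bind it (Principle A).

the architects' teammates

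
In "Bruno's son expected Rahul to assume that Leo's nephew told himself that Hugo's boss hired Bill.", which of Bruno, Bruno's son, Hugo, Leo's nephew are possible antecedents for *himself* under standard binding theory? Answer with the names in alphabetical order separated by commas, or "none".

Leo's nephew

*himself* is a reflexive; Principle A requires it to be bound within its binding domain — the clause headed by 'told'.
— Bruno: possessor inside the subject DP of the matrix clause; does not c-command the reflexive — cannot bind it (Principle A).
— Bruno's son: subject of the matrix clause; c-commands the reflexive but lies outside its binding domain — cannot bind it (Principle A).
— Hugo: possessor inside the subject DP of the clause headed by 'hired'; does not c-command the reflexive — cannot bind it (Principle A).
— Leo's nephew: subject of the clause headed by 'told'; c-commands the reflexive within its binding domain — allowed (Principle A).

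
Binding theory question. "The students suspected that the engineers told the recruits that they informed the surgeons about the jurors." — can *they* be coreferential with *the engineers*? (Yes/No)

*they* is a pronoun; Principle B requires it to be free in its binding domain — the clause headed by 'informed'.
— the engineers: subject of the clause headed by 'told'; c-commands the pronoun but lies outside its binding domain — allowed.

Yes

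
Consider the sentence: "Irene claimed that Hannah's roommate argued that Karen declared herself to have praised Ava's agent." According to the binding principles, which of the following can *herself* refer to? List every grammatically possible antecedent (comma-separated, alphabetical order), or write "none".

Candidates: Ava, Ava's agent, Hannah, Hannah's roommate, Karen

*herself* is a reflexive; Principle A requires it to be bound within its binding domain — the clause headed by 'declared'.
— Ava: possessor inside the object DP of the clause headed by 'praised'; does not c-command the reflexive — cannot bind it (Principle A).
— Ava's agent: object of the clause headed by 'praised'; does not c-command the reflexive — cannot bind it (Principle A).
— Hannah: possessor inside the subject DP of the clause headed by 'argued'; does not c-command the reflexive — cannot bind it (Principle A).
— Hannah's roommate: subject of the clause headed by 'argued'; c-commands the reflexive but lies outside its binding domain — cannot bind it (Principle A).
— Karen: subject of the clause headed by 'declared'; c-commands the reflexive within its binding domain — allowed (Principle A).

Karen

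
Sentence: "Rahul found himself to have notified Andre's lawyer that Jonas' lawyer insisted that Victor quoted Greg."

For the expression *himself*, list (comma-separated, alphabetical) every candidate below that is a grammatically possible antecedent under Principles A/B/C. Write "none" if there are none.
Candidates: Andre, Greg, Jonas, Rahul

*himself* is a reflexive; Principle A requires it to be bound within its binding domain — the matrix clause.
— Andre: possessor inside the object DP of the clause headed by 'notified'; does not c-command the reflexive — cannot bind it (Principle A).
— Greg: object of the clause headed by 'quoted'; does not c-command the reflexive — cannot bind it (Principle A).
— Jonas: possessor inside the subject DP of the clause headed by 'insisted'; does not c-command the reflexive — cannot bind it (Principle A).
— Rahul: subject of the matrix clause; c-commands the reflexive within its binding domain — allowed (Principle A).

Rahul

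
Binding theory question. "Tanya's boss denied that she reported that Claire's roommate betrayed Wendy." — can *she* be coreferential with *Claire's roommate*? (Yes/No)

*she* is a pronoun; Principle B requires it to be free in its binding domain — the clause headed by 'reported'.
— Claire's roommate: subject of the clause headed by 'betrayed'; is c-commanded by the pronoun; coreference would bind this R-expression — blocked (Principle C).

No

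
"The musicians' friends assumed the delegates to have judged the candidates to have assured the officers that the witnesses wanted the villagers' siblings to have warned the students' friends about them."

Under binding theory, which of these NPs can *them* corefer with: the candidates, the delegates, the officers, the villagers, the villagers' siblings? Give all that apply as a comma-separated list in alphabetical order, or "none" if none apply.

*them* is a pronoun; Principle B requires it to be free in its binding domain — the clause headed by 'warned'.
— the candidates: subject of the clause headed by 'assured'; c-commands the pronoun but lies outside its binding domain — allowed.
— the delegates: subject of the clause headed by 'judged'; c-commands the pronoun but lies outside its binding domain — allowed.
— the officers: object of the clause headed by 'assured'; c-commands the pronoun but lies outside its binding domain — allowed.
— the villagers: possessor inside the subject DP of the clause headed by 'warned'; does not c-command the pronoun — Principle B does not apply; allowed.
— the villagers' siblings: subject of the clause headed by 'warned'; c-commands the pronoun within its binding domain — blocked (Principle B).

the candidates, the delegates, the officers, the villagers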